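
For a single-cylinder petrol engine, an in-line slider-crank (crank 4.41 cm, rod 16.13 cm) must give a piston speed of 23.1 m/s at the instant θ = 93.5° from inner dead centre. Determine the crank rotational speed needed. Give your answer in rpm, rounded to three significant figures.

5100

For an in-line slider-crank, |v_piston| = rω|sinθ|·[1 + r cosθ/√(L² − r² sin²θ)].
With r = 0.0441 m, L = 0.1613 m, θ = 93.5°: the bracketed kinematic factor |dx/dθ| = 0.043254 m.
ω = v/|dx/dθ| = 23.1/0.043254 = 534.05 rad/s.
N = 60ω/(2π) = 5099.8 rpm.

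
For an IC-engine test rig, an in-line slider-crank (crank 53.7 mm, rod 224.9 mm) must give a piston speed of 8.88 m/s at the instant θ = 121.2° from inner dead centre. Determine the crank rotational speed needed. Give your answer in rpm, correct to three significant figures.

For an in-line slider-crank, |v_piston| = rω|sinθ|·[1 + r cosθ/√(L² − r² sin²θ)].
With r = 0.0537 m, L = 0.2249 m, θ = 121.2°: the bracketed kinematic factor |dx/dθ| = 0.040129 m.
ω = v/|dx/dθ| = 8.88/0.040129 = 221.29 rad/s.
N = 60ω/(2π) = 2113.1 rpm.

2110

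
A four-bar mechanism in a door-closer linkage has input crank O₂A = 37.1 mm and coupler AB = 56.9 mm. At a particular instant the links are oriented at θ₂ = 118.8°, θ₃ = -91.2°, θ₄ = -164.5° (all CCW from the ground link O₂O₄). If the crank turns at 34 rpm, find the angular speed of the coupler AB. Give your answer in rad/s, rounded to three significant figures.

2.36

ω₂ = 3.56 rad/s (from 34 rpm).
Differentiating the loop-closure r₂e^{iθ₂}+r₃e^{iθ₃}=r₁+r₄e^{iθ₄} gives r₂ω₂e^{iθ₂}+r₃ω₃e^{iθ₃}=r₄ω₄e^{iθ₄}.
Eliminating the other unknown: ω₃ = r₂ω₂ sin(θ₄−θ₂) / [r₃ sin(θ₃−θ₄)].
Numerator sine = +0.97318; denominator sine = +0.95782.
Result = 0.0371·3.56·(+0.97318) / (0.0569·(+0.95782)) = +2.3587 rad/s; magnitude 2.3587 rad/s.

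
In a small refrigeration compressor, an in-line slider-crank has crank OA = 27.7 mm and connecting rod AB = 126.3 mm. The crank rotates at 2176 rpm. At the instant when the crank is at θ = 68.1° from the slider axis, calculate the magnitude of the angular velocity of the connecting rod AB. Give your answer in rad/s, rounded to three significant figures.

19.0

ω = 227.9 rad/s (converted from 2176 rpm).
The rod makes angle φ with the slider axis where L sinφ = r sinθ; differentiating, L cosφ·φ̇ = r ω cosθ.
L cosφ = √(L² − r² sin²θ) = 0.12366 m.
|ω_rod| = r ω |cosθ| / √(L² − r² sin²θ) = 0.0277·227.9·0.37299/0.12366 = 19.039 rad/s.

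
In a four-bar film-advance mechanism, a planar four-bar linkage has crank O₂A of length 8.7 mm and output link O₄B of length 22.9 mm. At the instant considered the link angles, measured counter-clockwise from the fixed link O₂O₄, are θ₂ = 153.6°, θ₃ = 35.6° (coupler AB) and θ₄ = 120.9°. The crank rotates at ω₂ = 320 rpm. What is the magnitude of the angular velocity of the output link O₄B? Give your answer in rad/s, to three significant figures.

11.3

ω₂ = 33.51 rad/s (from 320 rpm).
Differentiating the loop-closure r₂e^{iθ₂}+r₃e^{iθ₃}=r₁+r₄e^{iθ₄} gives r₂ω₂e^{iθ₂}+r₃ω₃e^{iθ₃}=r₄ω₄e^{iθ₄}.
Eliminating the other unknown: ω₄ = r₂ω₂ sin(θ₂−θ₃) / [r₄ sin(θ₄−θ₃)].
Numerator sine = +0.88295; denominator sine = +0.99664.
Result = 0.0087·33.51·(+0.88295) / (0.0229·(+0.99664)) = +11.279 rad/s; magnitude 11.279 rad/s.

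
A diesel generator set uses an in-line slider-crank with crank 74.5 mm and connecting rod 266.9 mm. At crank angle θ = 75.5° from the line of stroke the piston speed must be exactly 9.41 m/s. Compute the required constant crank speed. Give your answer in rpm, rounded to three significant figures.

1160

For an in-line slider-crank, |v_piston| = rω|sinθ|·[1 + r cosθ/√(L² − r² sin²θ)].
With r = 0.0745 m, L = 0.2669 m, θ = 75.5°: the bracketed kinematic factor |dx/dθ| = 0.077363 m.
ω = v/|dx/dθ| = 9.41/0.077363 = 121.63 rad/s.
N = 60ω/(2π) = 1161.5 rpm.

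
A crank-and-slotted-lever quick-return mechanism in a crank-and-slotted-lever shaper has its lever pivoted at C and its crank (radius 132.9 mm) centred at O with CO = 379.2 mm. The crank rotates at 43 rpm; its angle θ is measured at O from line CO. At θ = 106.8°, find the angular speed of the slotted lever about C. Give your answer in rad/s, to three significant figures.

0.105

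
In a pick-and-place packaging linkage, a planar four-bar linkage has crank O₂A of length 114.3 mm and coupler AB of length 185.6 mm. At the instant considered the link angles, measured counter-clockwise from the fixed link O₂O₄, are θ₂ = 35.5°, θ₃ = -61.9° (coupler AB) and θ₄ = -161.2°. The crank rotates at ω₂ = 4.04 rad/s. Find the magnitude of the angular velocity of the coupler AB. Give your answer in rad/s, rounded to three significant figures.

0.724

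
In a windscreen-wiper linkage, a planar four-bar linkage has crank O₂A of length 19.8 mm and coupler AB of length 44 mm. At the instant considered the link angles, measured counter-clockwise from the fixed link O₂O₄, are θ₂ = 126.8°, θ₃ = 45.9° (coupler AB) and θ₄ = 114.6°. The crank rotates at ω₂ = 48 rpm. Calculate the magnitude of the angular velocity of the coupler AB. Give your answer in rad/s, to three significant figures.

0.513

ω₂ = 5.027 rad/s (from 48 rpm).
Differentiating the loop-closure r₂e^{iθ₂}+r₃e^{iθ₃}=r₁+r₄e^{iθ₄} gives r₂ω₂e^{iθ₂}+r₃ω₃e^{iθ₃}=r₄ω₄e^{iθ₄}.
Eliminating the other unknown: ω₃ = r₂ω₂ sin(θ₄−θ₂) / [r₃ sin(θ₃−θ₄)].
Numerator sine = -0.21132; denominator sine = -0.93169.
Result = 0.0198·5.027·(-0.21132) / (0.044·(-0.93169)) = +0.51305 rad/s; magnitude 0.51305 rad/s.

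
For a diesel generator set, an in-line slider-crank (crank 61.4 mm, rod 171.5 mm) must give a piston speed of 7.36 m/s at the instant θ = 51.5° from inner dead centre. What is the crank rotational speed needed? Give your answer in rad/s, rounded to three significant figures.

124

For an in-line slider-crank, |v_piston| = rω|sinθ|·[1 + r cosθ/√(L² − r² sin²θ)].
With r = 0.0614 m, L = 0.1715 m, θ = 51.5°: the bracketed kinematic factor |dx/dθ| = 0.059208 m.
ω = v/|dx/dθ| = 7.36/0.059208 = 124.31 rad/s.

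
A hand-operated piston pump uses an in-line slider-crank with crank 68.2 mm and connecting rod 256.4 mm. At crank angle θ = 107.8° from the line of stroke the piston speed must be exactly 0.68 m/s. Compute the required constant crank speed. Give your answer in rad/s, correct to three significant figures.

11.4

For an in-line slider-crank, |v_piston| = rω|sinθ|·[1 + r cosθ/√(L² − r² sin²θ)].
With r = 0.0682 m, L = 0.2564 m, θ = 107.8°: the bracketed kinematic factor |dx/dθ| = 0.059477 m.
ω = v/|dx/dθ| = 0.68/0.059477 = 11.433 rad/s.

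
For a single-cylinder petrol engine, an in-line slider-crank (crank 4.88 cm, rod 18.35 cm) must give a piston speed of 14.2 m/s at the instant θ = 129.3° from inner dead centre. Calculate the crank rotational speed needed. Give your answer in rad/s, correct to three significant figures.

454

For an in-line slider-crank, |v_piston| = rω|sinθ|·[1 + r cosθ/√(L² − r² sin²θ)].
With r = 0.0488 m, L = 0.1835 m, θ = 129.3°: the bracketed kinematic factor |dx/dθ| = 0.031263 m.
ω = v/|dx/dθ| = 14.2/0.031263 = 454.21 rad/s.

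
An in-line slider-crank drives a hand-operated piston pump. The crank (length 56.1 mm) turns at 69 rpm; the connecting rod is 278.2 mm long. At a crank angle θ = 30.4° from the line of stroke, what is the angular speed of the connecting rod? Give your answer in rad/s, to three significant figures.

ω = 7.226 rad/s (converted from 69 rpm).
The rod makes angle φ with the slider axis where L sinφ = r sinθ; differentiating, L cosφ·φ̇ = r ω cosθ.
L cosφ = √(L² − r² sin²θ) = 0.27675 m.
|ω_rod| = r ω |cosθ| / √(L² − r² sin²θ) = 0.0561·7.226·0.86251/0.27675 = 1.2633 rad/s.

1.26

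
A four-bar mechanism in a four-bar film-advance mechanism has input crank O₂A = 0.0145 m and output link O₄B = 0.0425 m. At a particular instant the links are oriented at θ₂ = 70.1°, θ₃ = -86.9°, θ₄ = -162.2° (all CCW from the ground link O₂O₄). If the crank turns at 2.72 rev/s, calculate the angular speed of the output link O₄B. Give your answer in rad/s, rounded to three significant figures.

2.36

ω₂ = 17.09 rad/s (from 2.72 rev/s).
Differentiating the loop-closure r₂e^{iθ₂}+r₃e^{iθ₃}=r₁+r₄e^{iθ₄} gives r₂ω₂e^{iθ₂}+r₃ω₃e^{iθ₃}=r₄ω₄e^{iθ₄}.
Eliminating the other unknown: ω₄ = r₂ω₂ sin(θ₂−θ₃) / [r₄ sin(θ₄−θ₃)].
Numerator sine = +0.39073; denominator sine = -0.96727.
Result = 0.0145·17.09·(+0.39073) / (0.0425·(-0.96727)) = -2.3554 rad/s; magnitude 2.3554 rad/s.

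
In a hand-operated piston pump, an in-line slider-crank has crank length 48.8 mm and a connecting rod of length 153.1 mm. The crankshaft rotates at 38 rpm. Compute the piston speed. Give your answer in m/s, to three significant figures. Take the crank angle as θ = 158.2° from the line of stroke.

ω = 2π·38/60 = 3.979 rad/s
For an in-line slider-crank, x = r cosθ + √(L² − r² sin²θ), so v = −rω sinθ·[1 + r cosθ/√(L² − r² sin²θ)].
With r = 0.0488 m, L = 0.1531 m, θ = 158.2°: √(L² − r² sin²θ) = 0.15202 m.
v = −0.0488·3.979·0.37137·[1 + 0.0488·-0.92849/0.15202] = -0.050623 m/s.
|v| = 0.050623 m/s.

0.0506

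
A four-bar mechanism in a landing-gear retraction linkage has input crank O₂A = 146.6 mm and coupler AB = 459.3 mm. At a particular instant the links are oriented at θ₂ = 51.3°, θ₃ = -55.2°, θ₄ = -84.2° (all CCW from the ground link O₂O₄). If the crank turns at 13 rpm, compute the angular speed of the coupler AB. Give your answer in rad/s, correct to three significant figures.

0.628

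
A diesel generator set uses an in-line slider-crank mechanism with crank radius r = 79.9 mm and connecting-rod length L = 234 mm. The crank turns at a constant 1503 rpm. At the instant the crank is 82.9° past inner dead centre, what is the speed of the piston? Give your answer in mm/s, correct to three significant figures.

13000

ω = 2π·1503/60 = 157.4 rad/s
For an in-line slider-crank, x = r cosθ + √(L² − r² sin²θ), so v = −rω sinθ·[1 + r cosθ/√(L² − r² sin²θ)].
With r = 0.0799 m, L = 0.234 m, θ = 82.9°: √(L² − r² sin²θ) = 0.22016 m.
v = −0.0799·157.4·0.99233·[1 + 0.0799·0.12360/0.22016] = -13.039 m/s.
|v| = 13.039 m/s = 13039 mm/s.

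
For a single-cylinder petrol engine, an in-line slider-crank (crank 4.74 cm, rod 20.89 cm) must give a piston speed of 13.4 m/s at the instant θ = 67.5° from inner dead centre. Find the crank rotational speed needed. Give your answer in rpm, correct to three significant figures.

2680

For an in-line slider-crank, |v_piston| = rω|sinθ|·[1 + r cosθ/√(L² − r² sin²θ)].
With r = 0.0474 m, L = 0.2089 m, θ = 67.5°: the bracketed kinematic factor |dx/dθ| = 0.047681 m.
ω = v/|dx/dθ| = 13.4/0.047681 = 281.04 rad/s.
N = 60ω/(2π) = 2683.7 rpm.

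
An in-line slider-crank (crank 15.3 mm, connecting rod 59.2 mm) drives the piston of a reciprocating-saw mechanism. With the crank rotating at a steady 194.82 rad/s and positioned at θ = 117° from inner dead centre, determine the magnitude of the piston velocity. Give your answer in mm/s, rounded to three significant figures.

2340

ω = 194.8 rad/s
For an in-line slider-crank, x = r cosθ + √(L² − r² sin²θ), so v = −rω sinθ·[1 + r cosθ/√(L² − r² sin²θ)].
With r = 0.0153 m, L = 0.0592 m, θ = 117°: √(L² − r² sin²θ) = 0.057609 m.
v = −0.0153·194.8·0.89101·[1 + 0.0153·-0.45399/0.057609] = -2.3356 m/s.
|v| = 2.3356 m/s = 2335.6 mm/s.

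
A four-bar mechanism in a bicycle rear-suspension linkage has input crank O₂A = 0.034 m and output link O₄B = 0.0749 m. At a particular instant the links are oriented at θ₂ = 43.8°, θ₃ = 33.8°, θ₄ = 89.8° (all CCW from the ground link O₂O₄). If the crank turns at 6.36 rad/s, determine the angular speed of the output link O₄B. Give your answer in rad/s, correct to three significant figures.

0.605

ω₂ = 6.36 rad/s
Differentiating the loop-closure r₂e^{iθ₂}+r₃e^{iθ₃}=r₁+r₄e^{iθ₄} gives r₂ω₂e^{iθ₂}+r₃ω₃e^{iθ₃}=r₄ω₄e^{iθ₄}.
Eliminating the other unknown: ω₄ = r₂ω₂ sin(θ₂−θ₃) / [r₄ sin(θ₄−θ₃)].
Numerator sine = +0.17365; denominator sine = +0.82904.
Result = 0.034·6.36·(+0.17365) / (0.0749·(+0.82904)) = +0.60471 rad/s; magnitude 0.60471 rad/s.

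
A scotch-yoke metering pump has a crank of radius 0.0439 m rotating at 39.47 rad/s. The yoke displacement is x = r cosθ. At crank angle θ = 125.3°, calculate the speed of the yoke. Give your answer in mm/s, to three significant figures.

ω = 39.47 rad/s
x = r cosθ ⇒ ẋ = −rω sinθ.
|v| = rω|sinθ| = 0.0439·39.47·|sin 125.3°| = 1.4141 m/s = 1414.1 mm/s.

1410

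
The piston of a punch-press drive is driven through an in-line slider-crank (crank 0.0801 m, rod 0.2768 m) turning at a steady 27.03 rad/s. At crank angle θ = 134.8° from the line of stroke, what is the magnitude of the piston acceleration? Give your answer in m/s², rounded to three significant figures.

41.0

ω = 27.03 rad/s
x(θ) = r cosθ + √(L² − r² sin²θ); with ω constant, a = ω²·d²x/dθ².
d²x/dθ² = −r cosθ − r²(cos2θ)/√u − r⁴ sin²2θ/(4u^{3/2}),  u = L² − r² sin²θ = 0.0733878 m².
Substituting r = 0.0801 m, L = 0.2768 m, θ = 134.8°: d²x/dθ² = +0.056089 m.
a = ω²·d²x/dθ² = (27.03)²·(+0.056089) = +40.98 m/s²;  |a| = 40.98 m/s².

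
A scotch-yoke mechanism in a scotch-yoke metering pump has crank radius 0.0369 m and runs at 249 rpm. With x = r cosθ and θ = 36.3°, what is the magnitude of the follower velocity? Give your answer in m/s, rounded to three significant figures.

0.570

ω = 26.08 rad/s (from 249 rpm).
x = r cosθ ⇒ ẋ = −rω sinθ.
|v| = rω|sinθ| = 0.0369·26.08·|sin 36.3°| = 0.56962 m/s.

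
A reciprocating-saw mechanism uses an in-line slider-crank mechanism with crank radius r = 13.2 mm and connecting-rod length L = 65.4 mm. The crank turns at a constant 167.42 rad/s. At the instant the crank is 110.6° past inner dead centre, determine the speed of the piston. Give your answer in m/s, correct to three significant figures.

1.92

ω = 167.4 rad/s
For an in-line slider-crank, x = r cosθ + √(L² − r² sin²θ), so v = −rω sinθ·[1 + r cosθ/√(L² − r² sin²θ)].
With r = 0.0132 m, L = 0.0654 m, θ = 110.6°: √(L² − r² sin²θ) = 0.064222 m.
v = −0.0132·167.4·0.93606·[1 + 0.0132·-0.35184/0.064222] = -1.919 m/s.
|v| = 1.919 m/s.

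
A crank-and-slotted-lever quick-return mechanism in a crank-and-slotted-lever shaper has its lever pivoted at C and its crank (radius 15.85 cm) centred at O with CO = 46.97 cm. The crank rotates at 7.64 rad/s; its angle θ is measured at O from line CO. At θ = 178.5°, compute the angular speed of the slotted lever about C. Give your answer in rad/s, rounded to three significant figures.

3.89

ω = 7.64 rad/s
Crank pin A relative to C: A = (d + r cosθ, r sinθ); lever angle φ = atan2(r sinθ, d + r cosθ).
Differentiating tanφ: φ̇ = rω(d cosθ + r)/(d² + r² + 2dr cosθ).
d² + r² + 2dr cosθ = |CA|² = 0.0968965 m²;  d cosθ + r = -0.31104 m.
|ω_lever| = |0.1585·7.64·-0.31104| / 0.0968965 = 3.8871 rad/s.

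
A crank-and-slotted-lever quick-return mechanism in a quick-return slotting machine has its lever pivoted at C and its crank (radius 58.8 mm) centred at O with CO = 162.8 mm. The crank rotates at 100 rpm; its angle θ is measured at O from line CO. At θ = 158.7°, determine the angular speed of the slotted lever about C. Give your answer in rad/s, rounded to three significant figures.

ω = 10.47 rad/s (from 100 rpm).
Crank pin A relative to C: A = (d + r cosθ, r sinθ); lever angle φ = atan2(r sinθ, d + r cosθ).
Differentiating tanφ: φ̇ = rω(d cosθ + r)/(d² + r² + 2dr cosθ).
d² + r² + 2dr cosθ = |CA|² = 0.0121238 m²;  d cosθ + r = -0.092879 m.
|ω_lever| = |0.0588·10.47·-0.092879| / 0.0121238 = 4.7172 rad/s.

4.72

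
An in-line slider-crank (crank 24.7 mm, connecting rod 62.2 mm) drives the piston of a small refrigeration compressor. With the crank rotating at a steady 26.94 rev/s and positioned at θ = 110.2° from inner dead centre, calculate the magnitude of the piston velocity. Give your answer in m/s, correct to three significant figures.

ω = 2π·26.9 = 169.3 rad/s
For an in-line slider-crank, x = r cosθ + √(L² − r² sin²θ), so v = −rω sinθ·[1 + r cosθ/√(L² − r² sin²θ)].
With r = 0.0247 m, L = 0.0622 m, θ = 110.2°: √(L² − r² sin²θ) = 0.057719 m.
v = −0.0247·169.3·0.93849·[1 + 0.0247·-0.34530/0.057719] = -3.344 m/s.
|v| = 3.344 m/s.

3.34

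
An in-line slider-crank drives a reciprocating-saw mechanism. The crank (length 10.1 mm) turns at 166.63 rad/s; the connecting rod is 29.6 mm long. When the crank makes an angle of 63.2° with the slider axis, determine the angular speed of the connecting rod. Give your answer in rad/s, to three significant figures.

ω = 166.6 rad/s
The rod makes angle φ with the slider axis where L sinφ = r sinθ; differentiating, L cosφ·φ̇ = r ω cosθ.
L cosφ = √(L² − r² sin²θ) = 0.028194 m.
|ω_rod| = r ω |cosθ| / √(L² − r² sin²θ) = 0.0101·166.6·0.45088/0.028194 = 26.914 rad/s.

26.9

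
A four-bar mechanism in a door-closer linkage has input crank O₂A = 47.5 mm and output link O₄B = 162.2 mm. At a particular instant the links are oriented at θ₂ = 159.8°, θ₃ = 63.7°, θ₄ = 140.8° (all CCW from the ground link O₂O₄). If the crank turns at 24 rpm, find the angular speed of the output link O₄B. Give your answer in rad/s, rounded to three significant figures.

0.751

ω₂ = 2.513 rad/s (from 24 rpm).
Differentiating the loop-closure r₂e^{iθ₂}+r₃e^{iθ₃}=r₁+r₄e^{iθ₄} gives r₂ω₂e^{iθ₂}+r₃ω₃e^{iθ₃}=r₄ω₄e^{iθ₄}.
Eliminating the other unknown: ω₄ = r₂ω₂ sin(θ₂−θ₃) / [r₄ sin(θ₄−θ₃)].
Numerator sine = +0.99434; denominator sine = +0.97476.
Result = 0.0475·2.513·(+0.99434) / (0.1622·(+0.97476)) = +0.75079 rad/s; magnitude 0.75079 rad/s.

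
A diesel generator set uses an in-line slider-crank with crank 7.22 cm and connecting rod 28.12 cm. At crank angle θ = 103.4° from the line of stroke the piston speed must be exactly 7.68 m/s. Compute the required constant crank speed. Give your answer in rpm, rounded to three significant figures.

1110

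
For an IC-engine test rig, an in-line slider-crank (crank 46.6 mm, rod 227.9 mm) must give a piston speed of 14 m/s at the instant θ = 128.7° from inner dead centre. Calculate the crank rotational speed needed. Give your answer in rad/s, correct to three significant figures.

For an in-line slider-crank, |v_piston| = rω|sinθ|·[1 + r cosθ/√(L² − r² sin²θ)].
With r = 0.0466 m, L = 0.2279 m, θ = 128.7°: the bracketed kinematic factor |dx/dθ| = 0.031658 m.
ω = v/|dx/dθ| = 14/0.031658 = 442.22 rad/s.

442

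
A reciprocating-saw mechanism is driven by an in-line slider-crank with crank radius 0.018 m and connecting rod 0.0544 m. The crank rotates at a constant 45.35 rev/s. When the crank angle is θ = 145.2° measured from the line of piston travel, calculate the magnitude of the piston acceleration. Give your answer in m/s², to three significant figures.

ω = 2π·45.4 = 284.9 rad/s
x(θ) = r cosθ + √(L² − r² sin²θ); with ω constant, a = ω²·d²x/dθ².
d²x/dθ² = −r cosθ − r²(cos2θ)/√u − r⁴ sin²2θ/(4u^{3/2}),  u = L² − r² sin²θ = 0.00285383 m².
Substituting r = 0.018 m, L = 0.0544 m, θ = 145.2°: d²x/dθ² = +0.012515 m.
a = ω²·d²x/dθ² = (284.9)²·(+0.012515) = +1016.2 m/s²;  |a| = 1016.2 m/s².

1020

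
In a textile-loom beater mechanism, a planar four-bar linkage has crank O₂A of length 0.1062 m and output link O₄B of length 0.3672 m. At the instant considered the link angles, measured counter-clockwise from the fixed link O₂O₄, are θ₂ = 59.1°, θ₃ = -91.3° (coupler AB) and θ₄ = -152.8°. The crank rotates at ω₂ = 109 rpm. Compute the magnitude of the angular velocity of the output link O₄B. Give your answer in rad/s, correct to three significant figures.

1.86

ω₂ = 11.41 rad/s (from 109 rpm).
Differentiating the loop-closure r₂e^{iθ₂}+r₃e^{iθ₃}=r₁+r₄e^{iθ₄} gives r₂ω₂e^{iθ₂}+r₃ω₃e^{iθ₃}=r₄ω₄e^{iθ₄}.
Eliminating the other unknown: ω₄ = r₂ω₂ sin(θ₂−θ₃) / [r₄ sin(θ₄−θ₃)].
Numerator sine = +0.49394; denominator sine = -0.87882.
Result = 0.1062·11.41·(+0.49394) / (0.3672·(-0.87882)) = -1.8555 rad/s; magnitude 1.8555 rad/s.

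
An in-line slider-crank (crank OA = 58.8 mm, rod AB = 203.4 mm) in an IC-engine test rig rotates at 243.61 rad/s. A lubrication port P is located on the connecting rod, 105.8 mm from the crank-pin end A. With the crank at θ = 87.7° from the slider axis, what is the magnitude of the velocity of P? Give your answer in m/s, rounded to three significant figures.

14.4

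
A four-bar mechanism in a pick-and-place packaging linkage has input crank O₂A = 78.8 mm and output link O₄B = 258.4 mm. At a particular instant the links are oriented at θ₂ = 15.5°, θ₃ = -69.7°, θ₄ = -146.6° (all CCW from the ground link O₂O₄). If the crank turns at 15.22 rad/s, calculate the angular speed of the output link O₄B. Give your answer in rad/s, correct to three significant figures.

ω₂ = 15.22 rad/s
Differentiating the loop-closure r₂e^{iθ₂}+r₃e^{iθ₃}=r₁+r₄e^{iθ₄} gives r₂ω₂e^{iθ₂}+r₃ω₃e^{iθ₃}=r₄ω₄e^{iθ₄}.
Eliminating the other unknown: ω₄ = r₂ω₂ sin(θ₂−θ₃) / [r₄ sin(θ₄−θ₃)].
Numerator sine = +0.99649; denominator sine = -0.97398.
Result = 0.0788·15.22·(+0.99649) / (0.2584·(-0.97398)) = -4.7487 rad/s; magnitude 4.7487 rad/s.

4.75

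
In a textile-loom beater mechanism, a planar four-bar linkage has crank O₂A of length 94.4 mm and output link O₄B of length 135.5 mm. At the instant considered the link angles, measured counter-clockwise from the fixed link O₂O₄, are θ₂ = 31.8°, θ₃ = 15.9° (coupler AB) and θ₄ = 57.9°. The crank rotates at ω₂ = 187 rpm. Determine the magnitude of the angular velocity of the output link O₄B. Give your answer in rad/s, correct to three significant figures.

ω₂ = 19.58 rad/s (from 187 rpm).
Differentiating the loop-closure r₂e^{iθ₂}+r₃e^{iθ₃}=r₁+r₄e^{iθ₄} gives r₂ω₂e^{iθ₂}+r₃ω₃e^{iθ₃}=r₄ω₄e^{iθ₄}.
Eliminating the other unknown: ω₄ = r₂ω₂ sin(θ₂−θ₃) / [r₄ sin(θ₄−θ₃)].
Numerator sine = +0.27396; denominator sine = +0.66913.
Result = 0.0944·19.58·(+0.27396) / (0.1355·(+0.66913)) = +5.5857 rad/s; magnitude 5.5857 rad/s.

5.59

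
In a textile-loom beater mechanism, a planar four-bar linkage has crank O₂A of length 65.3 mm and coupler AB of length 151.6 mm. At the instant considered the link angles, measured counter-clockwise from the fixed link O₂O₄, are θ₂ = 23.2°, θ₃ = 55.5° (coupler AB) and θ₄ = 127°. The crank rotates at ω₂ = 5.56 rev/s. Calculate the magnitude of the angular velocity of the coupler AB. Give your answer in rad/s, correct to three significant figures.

ω₂ = 34.93 rad/s (from 5.56 rev/s).
Differentiating the loop-closure r₂e^{iθ₂}+r₃e^{iθ₃}=r₁+r₄e^{iθ₄} gives r₂ω₂e^{iθ₂}+r₃ω₃e^{iθ₃}=r₄ω₄e^{iθ₄}.
Eliminating the other unknown: ω₃ = r₂ω₂ sin(θ₄−θ₂) / [r₃ sin(θ₃−θ₄)].
Numerator sine = +0.97113; denominator sine = -0.94832.
Result = 0.0653·34.93·(+0.97113) / (0.1516·(-0.94832)) = -15.41 rad/s; magnitude 15.41 rad/s.

15.4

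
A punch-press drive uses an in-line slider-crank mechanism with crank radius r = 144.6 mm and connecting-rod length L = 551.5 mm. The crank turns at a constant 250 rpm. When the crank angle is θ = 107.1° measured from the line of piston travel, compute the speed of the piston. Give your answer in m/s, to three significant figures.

3.33

ω = 2π·250/60 = 26.18 rad/s
For an in-line slider-crank, x = r cosθ + √(L² − r² sin²θ), so v = −rω sinθ·[1 + r cosθ/√(L² − r² sin²θ)].
With r = 0.1446 m, L = 0.5515 m, θ = 107.1°: √(L² − r² sin²θ) = 0.5339 m.
v = −0.1446·26.18·0.95579·[1 + 0.1446·-0.29404/0.5339] = -3.3301 m/s.
|v| = 3.3301 m/s.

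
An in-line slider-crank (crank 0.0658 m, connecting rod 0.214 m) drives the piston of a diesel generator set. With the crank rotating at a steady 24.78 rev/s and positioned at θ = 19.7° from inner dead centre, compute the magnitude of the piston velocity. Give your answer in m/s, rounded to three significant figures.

ω = 2π·24.8 = 155.7 rad/s
For an in-line slider-crank, x = r cosθ + √(L² − r² sin²θ), so v = −rω sinθ·[1 + r cosθ/√(L² − r² sin²θ)].
With r = 0.0658 m, L = 0.214 m, θ = 19.7°: √(L² − r² sin²θ) = 0.21285 m.
v = −0.0658·155.7·0.33710·[1 + 0.0658·0.94147/0.21285] = -4.4586 m/s.
|v| = 4.4586 m/s.

4.46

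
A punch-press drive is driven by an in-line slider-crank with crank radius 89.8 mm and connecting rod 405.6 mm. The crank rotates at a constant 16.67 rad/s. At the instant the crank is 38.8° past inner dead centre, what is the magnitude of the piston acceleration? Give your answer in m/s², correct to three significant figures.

ω = 16.67 rad/s
x(θ) = r cosθ + √(L² − r² sin²θ); with ω constant, a = ω²·d²x/dθ².
d²x/dθ² = −r cosθ − r²(cos2θ)/√u − r⁴ sin²2θ/(4u^{3/2}),  u = L² − r² sin²θ = 0.161345 m².
Substituting r = 0.0898 m, L = 0.4056 m, θ = 38.8°: d²x/dθ² = -0.074535 m.
a = ω²·d²x/dθ² = (16.67)²·(-0.074535) = -20.712 m/s²;  |a| = 20.712 m/s².

20.7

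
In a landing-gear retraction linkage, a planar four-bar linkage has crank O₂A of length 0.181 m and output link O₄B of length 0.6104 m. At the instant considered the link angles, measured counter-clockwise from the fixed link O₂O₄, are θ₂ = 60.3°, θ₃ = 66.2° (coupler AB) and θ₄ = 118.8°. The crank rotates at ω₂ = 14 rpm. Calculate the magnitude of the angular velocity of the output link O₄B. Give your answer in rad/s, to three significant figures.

0.0563

ω₂ = 1.466 rad/s (from 14 rpm).
Differentiating the loop-closure r₂e^{iθ₂}+r₃e^{iθ₃}=r₁+r₄e^{iθ₄} gives r₂ω₂e^{iθ₂}+r₃ω₃e^{iθ₃}=r₄ω₄e^{iθ₄}.
Eliminating the other unknown: ω₄ = r₂ω₂ sin(θ₂−θ₃) / [r₄ sin(θ₄−θ₃)].
Numerator sine = -0.10279; denominator sine = +0.79441.
Result = 0.181·1.466·(-0.10279) / (0.6104·(+0.79441)) = -0.056252 rad/s; magnitude 0.056252 rad/s.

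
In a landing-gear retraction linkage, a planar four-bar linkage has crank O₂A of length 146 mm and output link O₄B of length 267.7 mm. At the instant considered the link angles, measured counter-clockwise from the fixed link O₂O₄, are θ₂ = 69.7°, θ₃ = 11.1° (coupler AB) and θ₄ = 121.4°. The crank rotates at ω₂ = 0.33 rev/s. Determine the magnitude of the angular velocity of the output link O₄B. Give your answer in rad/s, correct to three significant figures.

ω₂ = 2.073 rad/s (from 0.33 rev/s).
Differentiating the loop-closure r₂e^{iθ₂}+r₃e^{iθ₃}=r₁+r₄e^{iθ₄} gives r₂ω₂e^{iθ₂}+r₃ω₃e^{iθ₃}=r₄ω₄e^{iθ₄}.
Eliminating the other unknown: ω₄ = r₂ω₂ sin(θ₂−θ₃) / [r₄ sin(θ₄−θ₃)].
Numerator sine = +0.85355; denominator sine = +0.93789.
Result = 0.146·2.073·(+0.85355) / (0.2677·(+0.93789)) = +1.0291 rad/s; magnitude 1.0291 rad/s.

1.03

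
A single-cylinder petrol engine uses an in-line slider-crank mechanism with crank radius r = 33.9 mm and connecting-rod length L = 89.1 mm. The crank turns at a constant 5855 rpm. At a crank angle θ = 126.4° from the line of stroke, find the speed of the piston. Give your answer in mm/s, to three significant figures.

12800

ω = 2π·5855/60 = 613.1 rad/s
For an in-line slider-crank, x = r cosθ + √(L² − r² sin²θ), so v = −rω sinθ·[1 + r cosθ/√(L² − r² sin²θ)].
With r = 0.0339 m, L = 0.0891 m, θ = 126.4°: √(L² − r² sin²θ) = 0.084819 m.
v = −0.0339·613.1·0.80489·[1 + 0.0339·-0.59342/0.084819] = -12.762 m/s.
|v| = 12.762 m/s = 12762 mm/s.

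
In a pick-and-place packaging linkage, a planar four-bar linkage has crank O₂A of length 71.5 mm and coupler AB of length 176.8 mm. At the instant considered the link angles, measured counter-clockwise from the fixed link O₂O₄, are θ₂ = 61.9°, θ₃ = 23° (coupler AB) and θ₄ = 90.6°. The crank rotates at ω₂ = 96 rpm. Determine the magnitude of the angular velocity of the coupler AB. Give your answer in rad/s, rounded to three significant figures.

2.11

ω₂ = 10.05 rad/s (from 96 rpm).
Differentiating the loop-closure r₂e^{iθ₂}+r₃e^{iθ₃}=r₁+r₄e^{iθ₄} gives r₂ω₂e^{iθ₂}+r₃ω₃e^{iθ₃}=r₄ω₄e^{iθ₄}.
Eliminating the other unknown: ω₃ = r₂ω₂ sin(θ₄−θ₂) / [r₃ sin(θ₃−θ₄)].
Numerator sine = +0.48022; denominator sine = -0.92455.
Result = 0.0715·10.05·(+0.48022) / (0.1768·(-0.92455)) = -2.1117 rad/s; magnitude 2.1117 rad/s.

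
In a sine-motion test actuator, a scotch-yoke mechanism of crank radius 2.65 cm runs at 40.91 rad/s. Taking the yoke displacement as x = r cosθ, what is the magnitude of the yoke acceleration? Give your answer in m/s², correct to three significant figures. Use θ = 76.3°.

10.5

ω = 40.91 rad/s
x = r cosθ ⇒ ẍ = −rω² cosθ (ω constant).
|a| = rω²|cosθ| = 0.0265·(40.91)²·|cos 76.3°| = 10.504 m/s².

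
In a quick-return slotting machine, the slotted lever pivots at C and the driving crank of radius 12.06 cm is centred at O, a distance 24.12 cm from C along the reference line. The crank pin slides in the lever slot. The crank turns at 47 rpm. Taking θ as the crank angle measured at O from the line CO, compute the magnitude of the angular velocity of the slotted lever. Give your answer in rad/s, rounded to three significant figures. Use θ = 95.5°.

0.862

ω = 4.922 rad/s (from 47 rpm).
Crank pin A relative to C: A = (d + r cosθ, r sinθ); lever angle φ = atan2(r sinθ, d + r cosθ).
Differentiating tanφ: φ̇ = rω(d cosθ + r)/(d² + r² + 2dr cosθ).
d² + r² + 2dr cosθ = |CA|² = 0.0671457 m²;  d cosθ + r = +0.097482 m.
|ω_lever| = |0.1206·4.922·+0.097482| / 0.0671457 = 0.86175 rad/s.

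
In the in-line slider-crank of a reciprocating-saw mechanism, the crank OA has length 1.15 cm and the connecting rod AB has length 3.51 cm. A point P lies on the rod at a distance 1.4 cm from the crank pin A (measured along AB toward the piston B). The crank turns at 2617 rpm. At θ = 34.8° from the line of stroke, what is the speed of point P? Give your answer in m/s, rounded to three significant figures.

ω = 274.1 rad/s.  Crank-pin speed |V_A| = rω = 3.1516 m/s, perpendicular to OA.
Rod angle: sinφ = −(r/L) sinθ ⇒ φ = -10.777°; ω_rod = −rω cosθ/√(L²−r²sin²θ) = -75.054 rad/s.
V_P = V_A + ω_rod × AP, with AP = 0.014 m along the rod.
Components: V_Px = −rω sinθ − a·ω_rod·sinφ = -1.9951 m/s;  V_Py = rω cosθ + a·ω_rod·cosφ = +1.5557 m/s.
|V_P| = √(V_Px² + V_Py²) = 2.53 m/s.

2.53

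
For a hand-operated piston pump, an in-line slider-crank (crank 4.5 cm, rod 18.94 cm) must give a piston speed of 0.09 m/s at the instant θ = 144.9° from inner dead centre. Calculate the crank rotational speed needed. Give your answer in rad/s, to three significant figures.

For an in-line slider-crank, |v_piston| = rω|sinθ|·[1 + r cosθ/√(L² − r² sin²θ)].
With r = 0.045 m, L = 0.1894 m, θ = 144.9°: the bracketed kinematic factor |dx/dθ| = 0.020798 m.
ω = v/|dx/dθ| = 0.09/0.020798 = 4.3274 rad/s.

4.33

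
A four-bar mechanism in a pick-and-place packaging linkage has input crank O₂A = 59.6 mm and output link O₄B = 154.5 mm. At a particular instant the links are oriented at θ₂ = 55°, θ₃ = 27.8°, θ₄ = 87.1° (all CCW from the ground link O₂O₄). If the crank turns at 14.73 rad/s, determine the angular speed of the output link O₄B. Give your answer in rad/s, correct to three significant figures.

ω₂ = 14.73 rad/s
Differentiating the loop-closure r₂e^{iθ₂}+r₃e^{iθ₃}=r₁+r₄e^{iθ₄} gives r₂ω₂e^{iθ₂}+r₃ω₃e^{iθ₃}=r₄ω₄e^{iθ₄}.
Eliminating the other unknown: ω₄ = r₂ω₂ sin(θ₂−θ₃) / [r₄ sin(θ₄−θ₃)].
Numerator sine = +0.45710; denominator sine = +0.85985.
Result = 0.0596·14.73·(+0.45710) / (0.1545·(+0.85985)) = +3.0207 rad/s; magnitude 3.0207 rad/s.

3.02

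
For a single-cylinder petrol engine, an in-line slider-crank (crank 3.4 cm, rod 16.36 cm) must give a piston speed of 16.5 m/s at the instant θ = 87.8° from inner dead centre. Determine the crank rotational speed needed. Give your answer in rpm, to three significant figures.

4600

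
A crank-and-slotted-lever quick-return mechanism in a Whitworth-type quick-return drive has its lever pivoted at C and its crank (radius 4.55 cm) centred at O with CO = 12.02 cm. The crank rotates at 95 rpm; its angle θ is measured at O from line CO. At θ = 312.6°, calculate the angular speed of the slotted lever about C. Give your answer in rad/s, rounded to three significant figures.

2.40

ω = 9.948 rad/s (from 95 rpm).
Crank pin A relative to C: A = (d + r cosθ, r sinθ); lever angle φ = atan2(r sinθ, d + r cosθ).
Differentiating tanφ: φ̇ = rω(d cosθ + r)/(d² + r² + 2dr cosθ).
d² + r² + 2dr cosθ = |CA|² = 0.0239221 m²;  d cosθ + r = +0.12686 m.
|ω_lever| = |0.0455·9.948·+0.12686| / 0.0239221 = 2.4004 rad/s.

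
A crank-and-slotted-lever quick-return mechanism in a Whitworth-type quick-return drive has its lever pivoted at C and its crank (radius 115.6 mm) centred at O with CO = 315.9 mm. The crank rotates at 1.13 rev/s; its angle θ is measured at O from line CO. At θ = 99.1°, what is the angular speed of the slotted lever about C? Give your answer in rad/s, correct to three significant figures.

ω = 7.1 rad/s (from 1.13 rev/s).
Crank pin A relative to C: A = (d + r cosθ, r sinθ); lever angle φ = atan2(r sinθ, d + r cosθ).
Differentiating tanφ: φ̇ = rω(d cosθ + r)/(d² + r² + 2dr cosθ).
d² + r² + 2dr cosθ = |CA|² = 0.101605 m²;  d cosθ + r = +0.065638 m.
|ω_lever| = |0.1156·7.1·+0.065638| / 0.101605 = 0.53022 rad/s.

0.530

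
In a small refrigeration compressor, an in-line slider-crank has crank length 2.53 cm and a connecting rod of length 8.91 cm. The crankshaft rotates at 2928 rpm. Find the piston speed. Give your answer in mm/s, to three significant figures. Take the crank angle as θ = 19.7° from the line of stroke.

3320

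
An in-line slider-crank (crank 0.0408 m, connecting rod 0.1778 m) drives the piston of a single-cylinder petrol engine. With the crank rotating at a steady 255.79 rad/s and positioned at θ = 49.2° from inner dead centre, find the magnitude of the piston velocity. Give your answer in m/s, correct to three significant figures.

9.10

ω = 255.8 rad/s
For an in-line slider-crank, x = r cosθ + √(L² − r² sin²θ), so v = −rω sinθ·[1 + r cosθ/√(L² − r² sin²θ)].
With r = 0.0408 m, L = 0.1778 m, θ = 49.2°: √(L² − r² sin²θ) = 0.1751 m.
v = −0.0408·255.8·0.75700·[1 + 0.0408·0.65342/0.1751] = -9.103 m/s.
|v| = 9.103 m/s.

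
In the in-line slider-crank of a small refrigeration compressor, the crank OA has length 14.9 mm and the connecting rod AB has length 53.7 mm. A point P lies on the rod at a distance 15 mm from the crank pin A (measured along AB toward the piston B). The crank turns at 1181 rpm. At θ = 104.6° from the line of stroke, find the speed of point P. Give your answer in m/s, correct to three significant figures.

1.78

ω = 123.7 rad/s.  Crank-pin speed |V_A| = rω = 1.8427 m/s, perpendicular to OA.
Rod angle: sinφ = −(r/L) sinθ ⇒ φ = -15.575°; ω_rod = −rω cosθ/√(L²−r²sin²θ) = +8.9796 rad/s.
V_P = V_A + ω_rod × AP, with AP = 0.015 m along the rod.
Components: V_Px = −rω sinθ − a·ω_rod·sinφ = -1.7471 m/s;  V_Py = rω cosθ + a·ω_rod·cosφ = -0.33475 m/s.
|V_P| = √(V_Px² + V_Py²) = 1.7789 m/s.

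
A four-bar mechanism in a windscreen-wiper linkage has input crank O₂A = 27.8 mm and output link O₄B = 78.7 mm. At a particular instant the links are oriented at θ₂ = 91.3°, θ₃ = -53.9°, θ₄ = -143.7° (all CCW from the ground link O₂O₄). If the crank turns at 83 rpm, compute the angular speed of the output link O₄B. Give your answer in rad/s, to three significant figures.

ω₂ = 8.692 rad/s (from 83 rpm).
Differentiating the loop-closure r₂e^{iθ₂}+r₃e^{iθ₃}=r₁+r₄e^{iθ₄} gives r₂ω₂e^{iθ₂}+r₃ω₃e^{iθ₃}=r₄ω₄e^{iθ₄}.
Eliminating the other unknown: ω₄ = r₂ω₂ sin(θ₂−θ₃) / [r₄ sin(θ₄−θ₃)].
Numerator sine = +0.57071; denominator sine = -0.99999.
Result = 0.0278·8.692·(+0.57071) / (0.0787·(-0.99999)) = -1.7523 rad/s; magnitude 1.7523 rad/s.

1.75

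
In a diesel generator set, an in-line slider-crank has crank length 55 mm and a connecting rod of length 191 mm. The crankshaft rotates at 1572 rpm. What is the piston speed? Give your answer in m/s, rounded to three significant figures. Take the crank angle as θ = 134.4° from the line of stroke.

ω = 2π·1572/60 = 164.6 rad/s
For an in-line slider-crank, x = r cosθ + √(L² − r² sin²θ), so v = −rω sinθ·[1 + r cosθ/√(L² − r² sin²θ)].
With r = 0.055 m, L = 0.191 m, θ = 134.4°: √(L² − r² sin²θ) = 0.18691 m.
v = −0.055·164.6·0.71447·[1 + 0.055·-0.69966/0.18691] = -5.1371 m/s.
|v| = 5.1371 m/s.

5.14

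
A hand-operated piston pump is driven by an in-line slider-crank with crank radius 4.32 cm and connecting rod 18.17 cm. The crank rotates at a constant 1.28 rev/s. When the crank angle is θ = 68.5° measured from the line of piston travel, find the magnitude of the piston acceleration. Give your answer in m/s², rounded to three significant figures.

0.531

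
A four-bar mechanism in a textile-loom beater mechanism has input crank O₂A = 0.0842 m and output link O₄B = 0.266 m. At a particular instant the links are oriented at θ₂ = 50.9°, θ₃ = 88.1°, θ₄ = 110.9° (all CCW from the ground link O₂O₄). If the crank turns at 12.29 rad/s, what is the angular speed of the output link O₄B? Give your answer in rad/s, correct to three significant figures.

ω₂ = 12.29 rad/s
Differentiating the loop-closure r₂e^{iθ₂}+r₃e^{iθ₃}=r₁+r₄e^{iθ₄} gives r₂ω₂e^{iθ₂}+r₃ω₃e^{iθ₃}=r₄ω₄e^{iθ₄}.
Eliminating the other unknown: ω₄ = r₂ω₂ sin(θ₂−θ₃) / [r₄ sin(θ₄−θ₃)].
Numerator sine = -0.60460; denominator sine = +0.38752.
Result = 0.0842·12.29·(-0.60460) / (0.266·(+0.38752)) = -6.0696 rad/s; magnitude 6.0696 rad/s.

6.07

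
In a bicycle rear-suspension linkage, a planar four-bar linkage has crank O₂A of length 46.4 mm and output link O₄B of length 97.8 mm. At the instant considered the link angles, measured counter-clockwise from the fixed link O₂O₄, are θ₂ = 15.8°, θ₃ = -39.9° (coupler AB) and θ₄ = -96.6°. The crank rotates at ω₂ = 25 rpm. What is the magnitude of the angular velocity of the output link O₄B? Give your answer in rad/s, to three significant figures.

ω₂ = 2.618 rad/s (from 25 rpm).
Differentiating the loop-closure r₂e^{iθ₂}+r₃e^{iθ₃}=r₁+r₄e^{iθ₄} gives r₂ω₂e^{iθ₂}+r₃ω₃e^{iθ₃}=r₄ω₄e^{iθ₄}.
Eliminating the other unknown: ω₄ = r₂ω₂ sin(θ₂−θ₃) / [r₄ sin(θ₄−θ₃)].
Numerator sine = +0.82610; denominator sine = -0.83581.
Result = 0.0464·2.618·(+0.82610) / (0.0978·(-0.83581)) = -1.2276 rad/s; magnitude 1.2276 rad/s.

1.23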